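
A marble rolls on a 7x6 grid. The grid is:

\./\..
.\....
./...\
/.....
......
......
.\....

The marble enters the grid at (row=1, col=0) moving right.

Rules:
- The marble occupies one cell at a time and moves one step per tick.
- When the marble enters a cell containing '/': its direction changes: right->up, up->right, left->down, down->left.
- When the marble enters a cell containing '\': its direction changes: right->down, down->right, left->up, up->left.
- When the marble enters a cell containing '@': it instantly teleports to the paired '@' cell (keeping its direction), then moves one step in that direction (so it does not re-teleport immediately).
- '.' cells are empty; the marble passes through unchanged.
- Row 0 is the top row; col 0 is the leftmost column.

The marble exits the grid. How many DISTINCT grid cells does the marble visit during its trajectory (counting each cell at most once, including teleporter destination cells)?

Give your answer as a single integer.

Answer: 4

Derivation:
Step 1: enter (1,0), '.' pass, move right to (1,1)
Step 2: enter (1,1), '\' deflects right->down, move down to (2,1)
Step 3: enter (2,1), '/' deflects down->left, move left to (2,0)
Step 4: enter (2,0), '.' pass, move left to (2,-1)
Step 5: at (2,-1) — EXIT via left edge, pos 2
Distinct cells visited: 4 (path length 4)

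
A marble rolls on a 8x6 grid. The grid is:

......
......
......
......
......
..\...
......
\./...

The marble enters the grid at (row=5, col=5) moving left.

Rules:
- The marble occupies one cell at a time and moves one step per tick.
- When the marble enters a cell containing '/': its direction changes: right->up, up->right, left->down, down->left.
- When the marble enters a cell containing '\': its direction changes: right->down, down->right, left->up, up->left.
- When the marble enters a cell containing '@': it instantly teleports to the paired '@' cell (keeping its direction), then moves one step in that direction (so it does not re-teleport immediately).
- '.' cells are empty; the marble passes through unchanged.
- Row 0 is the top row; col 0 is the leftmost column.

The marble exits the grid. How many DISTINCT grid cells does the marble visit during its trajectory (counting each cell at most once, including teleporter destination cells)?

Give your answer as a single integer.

Step 1: enter (5,5), '.' pass, move left to (5,4)
Step 2: enter (5,4), '.' pass, move left to (5,3)
Step 3: enter (5,3), '.' pass, move left to (5,2)
Step 4: enter (5,2), '\' deflects left->up, move up to (4,2)
Step 5: enter (4,2), '.' pass, move up to (3,2)
Step 6: enter (3,2), '.' pass, move up to (2,2)
Step 7: enter (2,2), '.' pass, move up to (1,2)
Step 8: enter (1,2), '.' pass, move up to (0,2)
Step 9: enter (0,2), '.' pass, move up to (-1,2)
Step 10: at (-1,2) — EXIT via top edge, pos 2
Distinct cells visited: 9 (path length 9)

Answer: 9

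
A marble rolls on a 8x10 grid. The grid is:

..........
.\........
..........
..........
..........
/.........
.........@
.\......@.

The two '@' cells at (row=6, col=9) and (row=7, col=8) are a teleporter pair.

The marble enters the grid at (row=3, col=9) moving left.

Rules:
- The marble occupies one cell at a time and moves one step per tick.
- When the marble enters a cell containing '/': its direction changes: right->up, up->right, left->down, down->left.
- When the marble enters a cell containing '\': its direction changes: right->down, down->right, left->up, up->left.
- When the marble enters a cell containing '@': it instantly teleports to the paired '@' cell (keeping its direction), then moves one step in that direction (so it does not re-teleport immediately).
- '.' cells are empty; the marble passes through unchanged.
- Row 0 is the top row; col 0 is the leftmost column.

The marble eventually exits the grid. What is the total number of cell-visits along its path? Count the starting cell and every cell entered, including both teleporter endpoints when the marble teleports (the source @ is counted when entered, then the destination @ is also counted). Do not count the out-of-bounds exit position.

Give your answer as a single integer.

Answer: 10

Derivation:
Step 1: enter (3,9), '.' pass, move left to (3,8)
Step 2: enter (3,8), '.' pass, move left to (3,7)
Step 3: enter (3,7), '.' pass, move left to (3,6)
Step 4: enter (3,6), '.' pass, move left to (3,5)
Step 5: enter (3,5), '.' pass, move left to (3,4)
Step 6: enter (3,4), '.' pass, move left to (3,3)
Step 7: enter (3,3), '.' pass, move left to (3,2)
Step 8: enter (3,2), '.' pass, move left to (3,1)
Step 9: enter (3,1), '.' pass, move left to (3,0)
Step 10: enter (3,0), '.' pass, move left to (3,-1)
Step 11: at (3,-1) — EXIT via left edge, pos 3
Path length (cell visits): 10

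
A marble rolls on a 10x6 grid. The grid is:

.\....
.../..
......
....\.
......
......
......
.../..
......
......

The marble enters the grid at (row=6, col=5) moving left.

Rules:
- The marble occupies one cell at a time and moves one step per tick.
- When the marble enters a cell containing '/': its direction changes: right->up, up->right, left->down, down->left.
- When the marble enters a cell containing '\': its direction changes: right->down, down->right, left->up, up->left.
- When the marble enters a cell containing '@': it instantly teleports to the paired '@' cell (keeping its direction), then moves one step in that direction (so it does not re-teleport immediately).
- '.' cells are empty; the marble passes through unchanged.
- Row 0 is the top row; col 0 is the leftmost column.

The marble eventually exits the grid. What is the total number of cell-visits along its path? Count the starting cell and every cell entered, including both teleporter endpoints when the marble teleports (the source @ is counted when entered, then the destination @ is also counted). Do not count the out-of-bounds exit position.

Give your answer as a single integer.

Answer: 6

Derivation:
Step 1: enter (6,5), '.' pass, move left to (6,4)
Step 2: enter (6,4), '.' pass, move left to (6,3)
Step 3: enter (6,3), '.' pass, move left to (6,2)
Step 4: enter (6,2), '.' pass, move left to (6,1)
Step 5: enter (6,1), '.' pass, move left to (6,0)
Step 6: enter (6,0), '.' pass, move left to (6,-1)
Step 7: at (6,-1) — EXIT via left edge, pos 6
Path length (cell visits): 6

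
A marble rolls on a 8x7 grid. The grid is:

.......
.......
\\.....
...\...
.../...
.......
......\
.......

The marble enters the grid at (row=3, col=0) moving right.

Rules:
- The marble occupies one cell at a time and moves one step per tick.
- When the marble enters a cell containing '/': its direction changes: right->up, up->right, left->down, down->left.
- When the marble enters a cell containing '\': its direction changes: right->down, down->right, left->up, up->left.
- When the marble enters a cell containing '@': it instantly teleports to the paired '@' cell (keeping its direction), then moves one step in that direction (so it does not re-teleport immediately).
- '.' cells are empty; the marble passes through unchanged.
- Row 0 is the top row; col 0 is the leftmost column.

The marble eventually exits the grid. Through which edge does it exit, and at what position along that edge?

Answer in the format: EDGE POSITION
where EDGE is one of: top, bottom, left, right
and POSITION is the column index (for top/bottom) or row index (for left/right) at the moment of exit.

Step 1: enter (3,0), '.' pass, move right to (3,1)
Step 2: enter (3,1), '.' pass, move right to (3,2)
Step 3: enter (3,2), '.' pass, move right to (3,3)
Step 4: enter (3,3), '\' deflects right->down, move down to (4,3)
Step 5: enter (4,3), '/' deflects down->left, move left to (4,2)
Step 6: enter (4,2), '.' pass, move left to (4,1)
Step 7: enter (4,1), '.' pass, move left to (4,0)
Step 8: enter (4,0), '.' pass, move left to (4,-1)
Step 9: at (4,-1) — EXIT via left edge, pos 4

Answer: left 4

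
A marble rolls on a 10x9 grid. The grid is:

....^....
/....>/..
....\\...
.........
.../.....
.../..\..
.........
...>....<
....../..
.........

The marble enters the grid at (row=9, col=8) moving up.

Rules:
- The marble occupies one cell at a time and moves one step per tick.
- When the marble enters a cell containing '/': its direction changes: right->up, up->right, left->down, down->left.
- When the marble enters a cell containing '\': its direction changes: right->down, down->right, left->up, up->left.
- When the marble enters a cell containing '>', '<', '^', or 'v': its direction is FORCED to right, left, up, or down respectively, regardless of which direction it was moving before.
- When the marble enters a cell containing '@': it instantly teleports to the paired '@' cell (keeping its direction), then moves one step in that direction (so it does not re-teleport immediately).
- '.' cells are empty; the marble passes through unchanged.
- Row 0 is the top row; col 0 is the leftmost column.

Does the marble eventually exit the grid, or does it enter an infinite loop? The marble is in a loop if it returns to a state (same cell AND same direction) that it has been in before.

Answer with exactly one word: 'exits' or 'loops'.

Step 1: enter (9,8), '.' pass, move up to (8,8)
Step 2: enter (8,8), '.' pass, move up to (7,8)
Step 3: enter (7,8), '<' forces up->left, move left to (7,7)
Step 4: enter (7,7), '.' pass, move left to (7,6)
Step 5: enter (7,6), '.' pass, move left to (7,5)
Step 6: enter (7,5), '.' pass, move left to (7,4)
Step 7: enter (7,4), '.' pass, move left to (7,3)
Step 8: enter (7,3), '>' forces left->right, move right to (7,4)
Step 9: enter (7,4), '.' pass, move right to (7,5)
Step 10: enter (7,5), '.' pass, move right to (7,6)
Step 11: enter (7,6), '.' pass, move right to (7,7)
Step 12: enter (7,7), '.' pass, move right to (7,8)
Step 13: enter (7,8), '<' forces right->left, move left to (7,7)
Step 14: at (7,7) dir=left — LOOP DETECTED (seen before)

Answer: loops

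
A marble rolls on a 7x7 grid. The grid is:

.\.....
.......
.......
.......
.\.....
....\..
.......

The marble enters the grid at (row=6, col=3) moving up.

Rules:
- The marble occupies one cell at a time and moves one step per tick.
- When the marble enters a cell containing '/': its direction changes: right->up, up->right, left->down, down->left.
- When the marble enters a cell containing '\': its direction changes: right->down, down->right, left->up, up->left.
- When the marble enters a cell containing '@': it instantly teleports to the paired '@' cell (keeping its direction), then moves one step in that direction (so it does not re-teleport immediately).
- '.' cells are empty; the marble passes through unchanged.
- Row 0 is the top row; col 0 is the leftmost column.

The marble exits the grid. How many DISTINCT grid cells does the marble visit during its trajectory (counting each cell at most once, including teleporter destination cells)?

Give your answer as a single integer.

Answer: 7

Derivation:
Step 1: enter (6,3), '.' pass, move up to (5,3)
Step 2: enter (5,3), '.' pass, move up to (4,3)
Step 3: enter (4,3), '.' pass, move up to (3,3)
Step 4: enter (3,3), '.' pass, move up to (2,3)
Step 5: enter (2,3), '.' pass, move up to (1,3)
Step 6: enter (1,3), '.' pass, move up to (0,3)
Step 7: enter (0,3), '.' pass, move up to (-1,3)
Step 8: at (-1,3) — EXIT via top edge, pos 3
Distinct cells visited: 7 (path length 7)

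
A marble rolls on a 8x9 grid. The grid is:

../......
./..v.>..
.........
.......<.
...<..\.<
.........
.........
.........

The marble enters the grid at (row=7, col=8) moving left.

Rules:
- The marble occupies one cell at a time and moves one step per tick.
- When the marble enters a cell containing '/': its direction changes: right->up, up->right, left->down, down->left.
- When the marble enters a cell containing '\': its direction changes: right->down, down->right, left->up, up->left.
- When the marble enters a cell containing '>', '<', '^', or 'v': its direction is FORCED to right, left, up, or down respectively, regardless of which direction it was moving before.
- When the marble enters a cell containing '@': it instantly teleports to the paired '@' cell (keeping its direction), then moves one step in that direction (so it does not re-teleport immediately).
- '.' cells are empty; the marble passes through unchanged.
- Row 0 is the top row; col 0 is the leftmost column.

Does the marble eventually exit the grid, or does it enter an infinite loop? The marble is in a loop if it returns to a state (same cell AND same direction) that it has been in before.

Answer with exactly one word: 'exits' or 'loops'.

Step 1: enter (7,8), '.' pass, move left to (7,7)
Step 2: enter (7,7), '.' pass, move left to (7,6)
Step 3: enter (7,6), '.' pass, move left to (7,5)
Step 4: enter (7,5), '.' pass, move left to (7,4)
Step 5: enter (7,4), '.' pass, move left to (7,3)
Step 6: enter (7,3), '.' pass, move left to (7,2)
Step 7: enter (7,2), '.' pass, move left to (7,1)
Step 8: enter (7,1), '.' pass, move left to (7,0)
Step 9: enter (7,0), '.' pass, move left to (7,-1)
Step 10: at (7,-1) — EXIT via left edge, pos 7

Answer: exits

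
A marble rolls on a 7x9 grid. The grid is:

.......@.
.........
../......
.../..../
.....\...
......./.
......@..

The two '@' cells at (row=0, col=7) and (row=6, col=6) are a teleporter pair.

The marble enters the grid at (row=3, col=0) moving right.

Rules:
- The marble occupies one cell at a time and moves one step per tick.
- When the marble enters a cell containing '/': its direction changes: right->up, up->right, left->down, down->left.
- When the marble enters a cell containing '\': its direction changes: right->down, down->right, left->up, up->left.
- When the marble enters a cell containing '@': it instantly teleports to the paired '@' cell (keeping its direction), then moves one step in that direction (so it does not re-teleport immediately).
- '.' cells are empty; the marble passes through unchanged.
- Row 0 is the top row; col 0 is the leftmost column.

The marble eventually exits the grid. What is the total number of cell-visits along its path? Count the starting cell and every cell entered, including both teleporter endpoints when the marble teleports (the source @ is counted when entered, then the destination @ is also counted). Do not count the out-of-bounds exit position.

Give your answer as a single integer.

Answer: 7

Derivation:
Step 1: enter (3,0), '.' pass, move right to (3,1)
Step 2: enter (3,1), '.' pass, move right to (3,2)
Step 3: enter (3,2), '.' pass, move right to (3,3)
Step 4: enter (3,3), '/' deflects right->up, move up to (2,3)
Step 5: enter (2,3), '.' pass, move up to (1,3)
Step 6: enter (1,3), '.' pass, move up to (0,3)
Step 7: enter (0,3), '.' pass, move up to (-1,3)
Step 8: at (-1,3) — EXIT via top edge, pos 3
Path length (cell visits): 7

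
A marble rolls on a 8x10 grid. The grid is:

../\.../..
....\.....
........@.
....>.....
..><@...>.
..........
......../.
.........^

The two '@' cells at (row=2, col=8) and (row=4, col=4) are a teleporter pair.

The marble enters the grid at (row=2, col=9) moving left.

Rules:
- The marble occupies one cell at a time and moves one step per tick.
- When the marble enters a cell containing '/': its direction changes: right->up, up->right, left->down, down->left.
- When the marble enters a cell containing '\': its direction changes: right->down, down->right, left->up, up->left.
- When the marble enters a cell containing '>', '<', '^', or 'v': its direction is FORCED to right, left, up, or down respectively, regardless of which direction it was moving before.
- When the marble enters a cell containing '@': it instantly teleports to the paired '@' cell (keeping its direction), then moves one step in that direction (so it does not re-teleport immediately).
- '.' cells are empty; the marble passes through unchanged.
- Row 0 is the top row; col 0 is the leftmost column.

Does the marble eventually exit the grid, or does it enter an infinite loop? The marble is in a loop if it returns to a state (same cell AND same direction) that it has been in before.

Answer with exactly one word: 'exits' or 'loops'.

Answer: loops

Derivation:
Step 1: enter (2,9), '.' pass, move left to (2,8)
Step 2: enter (2,8), '@' teleport (2,8)->(4,4), also enter (4,4), move left to (4,3)
Step 3: enter (4,3), '<' forces left->left, move left to (4,2)
Step 4: enter (4,2), '>' forces left->right, move right to (4,3)
Step 5: enter (4,3), '<' forces right->left, move left to (4,2)
Step 6: at (4,2) dir=left — LOOP DETECTED (seen before)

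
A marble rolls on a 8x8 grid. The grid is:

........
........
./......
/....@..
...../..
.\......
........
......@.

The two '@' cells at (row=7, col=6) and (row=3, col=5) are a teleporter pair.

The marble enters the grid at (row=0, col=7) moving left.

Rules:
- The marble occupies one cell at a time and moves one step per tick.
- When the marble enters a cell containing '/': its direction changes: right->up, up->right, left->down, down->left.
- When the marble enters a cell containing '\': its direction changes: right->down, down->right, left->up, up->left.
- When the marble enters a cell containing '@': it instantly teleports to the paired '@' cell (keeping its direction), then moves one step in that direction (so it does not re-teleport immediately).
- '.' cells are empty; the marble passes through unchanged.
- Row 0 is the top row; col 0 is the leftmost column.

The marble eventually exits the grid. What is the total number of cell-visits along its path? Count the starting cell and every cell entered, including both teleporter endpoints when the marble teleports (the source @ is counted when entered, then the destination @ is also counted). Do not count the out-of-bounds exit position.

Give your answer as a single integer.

Step 1: enter (0,7), '.' pass, move left to (0,6)
Step 2: enter (0,6), '.' pass, move left to (0,5)
Step 3: enter (0,5), '.' pass, move left to (0,4)
Step 4: enter (0,4), '.' pass, move left to (0,3)
Step 5: enter (0,3), '.' pass, move left to (0,2)
Step 6: enter (0,2), '.' pass, move left to (0,1)
Step 7: enter (0,1), '.' pass, move left to (0,0)
Step 8: enter (0,0), '.' pass, move left to (0,-1)
Step 9: at (0,-1) — EXIT via left edge, pos 0
Path length (cell visits): 8

Answer: 8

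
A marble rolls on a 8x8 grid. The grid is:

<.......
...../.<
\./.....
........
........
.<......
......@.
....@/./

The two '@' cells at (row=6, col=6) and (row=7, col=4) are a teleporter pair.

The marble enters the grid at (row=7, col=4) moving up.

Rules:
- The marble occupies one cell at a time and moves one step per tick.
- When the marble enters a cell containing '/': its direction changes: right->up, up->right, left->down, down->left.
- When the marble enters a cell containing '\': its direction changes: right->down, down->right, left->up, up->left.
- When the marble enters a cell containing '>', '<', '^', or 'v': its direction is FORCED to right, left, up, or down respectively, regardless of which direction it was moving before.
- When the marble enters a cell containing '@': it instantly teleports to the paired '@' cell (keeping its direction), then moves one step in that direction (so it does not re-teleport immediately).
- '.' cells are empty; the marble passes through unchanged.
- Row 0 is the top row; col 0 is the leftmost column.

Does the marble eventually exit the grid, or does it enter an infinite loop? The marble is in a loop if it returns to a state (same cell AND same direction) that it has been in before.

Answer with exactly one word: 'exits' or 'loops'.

Step 1: enter (7,4), '@' teleport (7,4)->(6,6), also enter (6,6), move up to (5,6)
Step 2: enter (5,6), '.' pass, move up to (4,6)
Step 3: enter (4,6), '.' pass, move up to (3,6)
Step 4: enter (3,6), '.' pass, move up to (2,6)
Step 5: enter (2,6), '.' pass, move up to (1,6)
Step 6: enter (1,6), '.' pass, move up to (0,6)
Step 7: enter (0,6), '.' pass, move up to (-1,6)
Step 8: at (-1,6) — EXIT via top edge, pos 6

Answer: exits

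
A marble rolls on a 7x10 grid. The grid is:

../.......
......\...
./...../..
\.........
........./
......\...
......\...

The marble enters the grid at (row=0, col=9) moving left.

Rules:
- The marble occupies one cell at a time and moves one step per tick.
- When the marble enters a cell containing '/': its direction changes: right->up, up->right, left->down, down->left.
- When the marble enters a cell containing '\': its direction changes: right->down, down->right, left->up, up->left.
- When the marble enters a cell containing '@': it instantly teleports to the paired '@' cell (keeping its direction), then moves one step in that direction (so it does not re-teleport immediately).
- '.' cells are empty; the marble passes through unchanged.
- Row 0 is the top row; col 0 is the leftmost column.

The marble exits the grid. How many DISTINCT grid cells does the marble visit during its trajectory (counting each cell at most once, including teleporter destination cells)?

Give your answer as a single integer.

Answer: 14

Derivation:
Step 1: enter (0,9), '.' pass, move left to (0,8)
Step 2: enter (0,8), '.' pass, move left to (0,7)
Step 3: enter (0,7), '.' pass, move left to (0,6)
Step 4: enter (0,6), '.' pass, move left to (0,5)
Step 5: enter (0,5), '.' pass, move left to (0,4)
Step 6: enter (0,4), '.' pass, move left to (0,3)
Step 7: enter (0,3), '.' pass, move left to (0,2)
Step 8: enter (0,2), '/' deflects left->down, move down to (1,2)
Step 9: enter (1,2), '.' pass, move down to (2,2)
Step 10: enter (2,2), '.' pass, move down to (3,2)
Step 11: enter (3,2), '.' pass, move down to (4,2)
Step 12: enter (4,2), '.' pass, move down to (5,2)
Step 13: enter (5,2), '.' pass, move down to (6,2)
Step 14: enter (6,2), '.' pass, move down to (7,2)
Step 15: at (7,2) — EXIT via bottom edge, pos 2
Distinct cells visited: 14 (path length 14)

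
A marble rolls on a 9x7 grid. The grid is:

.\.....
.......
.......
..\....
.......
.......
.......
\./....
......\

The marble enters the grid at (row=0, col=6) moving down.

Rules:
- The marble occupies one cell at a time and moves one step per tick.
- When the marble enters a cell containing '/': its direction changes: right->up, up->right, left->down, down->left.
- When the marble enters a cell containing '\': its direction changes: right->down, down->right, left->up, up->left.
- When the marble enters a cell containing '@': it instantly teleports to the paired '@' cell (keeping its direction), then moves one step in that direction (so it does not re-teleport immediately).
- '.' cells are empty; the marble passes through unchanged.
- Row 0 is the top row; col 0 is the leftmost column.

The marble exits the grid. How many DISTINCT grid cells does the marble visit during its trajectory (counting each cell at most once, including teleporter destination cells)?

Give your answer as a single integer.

Step 1: enter (0,6), '.' pass, move down to (1,6)
Step 2: enter (1,6), '.' pass, move down to (2,6)
Step 3: enter (2,6), '.' pass, move down to (3,6)
Step 4: enter (3,6), '.' pass, move down to (4,6)
Step 5: enter (4,6), '.' pass, move down to (5,6)
Step 6: enter (5,6), '.' pass, move down to (6,6)
Step 7: enter (6,6), '.' pass, move down to (7,6)
Step 8: enter (7,6), '.' pass, move down to (8,6)
Step 9: enter (8,6), '\' deflects down->right, move right to (8,7)
Step 10: at (8,7) — EXIT via right edge, pos 8
Distinct cells visited: 9 (path length 9)

Answer: 9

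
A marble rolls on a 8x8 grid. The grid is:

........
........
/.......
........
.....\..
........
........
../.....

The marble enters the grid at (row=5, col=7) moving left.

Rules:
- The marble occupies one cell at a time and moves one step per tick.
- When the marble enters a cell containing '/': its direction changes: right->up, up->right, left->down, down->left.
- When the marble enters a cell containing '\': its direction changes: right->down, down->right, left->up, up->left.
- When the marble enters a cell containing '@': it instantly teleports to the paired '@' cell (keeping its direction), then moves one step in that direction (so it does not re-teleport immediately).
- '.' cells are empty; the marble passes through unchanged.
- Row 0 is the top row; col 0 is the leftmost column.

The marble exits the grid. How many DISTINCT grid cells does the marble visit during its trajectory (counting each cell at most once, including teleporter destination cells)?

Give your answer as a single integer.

Answer: 8

Derivation:
Step 1: enter (5,7), '.' pass, move left to (5,6)
Step 2: enter (5,6), '.' pass, move left to (5,5)
Step 3: enter (5,5), '.' pass, move left to (5,4)
Step 4: enter (5,4), '.' pass, move left to (5,3)
Step 5: enter (5,3), '.' pass, move left to (5,2)
Step 6: enter (5,2), '.' pass, move left to (5,1)
Step 7: enter (5,1), '.' pass, move left to (5,0)
Step 8: enter (5,0), '.' pass, move left to (5,-1)
Step 9: at (5,-1) — EXIT via left edge, pos 5
Distinct cells visited: 8 (path length 8)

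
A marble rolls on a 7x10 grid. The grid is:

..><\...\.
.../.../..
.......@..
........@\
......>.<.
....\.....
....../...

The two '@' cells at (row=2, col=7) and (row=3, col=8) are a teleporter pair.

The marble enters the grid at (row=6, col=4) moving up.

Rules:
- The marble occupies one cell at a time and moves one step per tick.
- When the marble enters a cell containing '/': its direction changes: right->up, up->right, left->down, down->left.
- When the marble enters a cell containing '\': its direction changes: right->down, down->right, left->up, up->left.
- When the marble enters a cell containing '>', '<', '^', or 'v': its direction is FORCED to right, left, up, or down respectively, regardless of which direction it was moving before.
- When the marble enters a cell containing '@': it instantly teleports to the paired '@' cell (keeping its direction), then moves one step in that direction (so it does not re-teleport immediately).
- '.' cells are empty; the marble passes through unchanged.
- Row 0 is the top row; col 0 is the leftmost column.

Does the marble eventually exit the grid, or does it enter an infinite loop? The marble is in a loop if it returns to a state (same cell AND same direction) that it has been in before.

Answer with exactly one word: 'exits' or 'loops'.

Answer: exits

Derivation:
Step 1: enter (6,4), '.' pass, move up to (5,4)
Step 2: enter (5,4), '\' deflects up->left, move left to (5,3)
Step 3: enter (5,3), '.' pass, move left to (5,2)
Step 4: enter (5,2), '.' pass, move left to (5,1)
Step 5: enter (5,1), '.' pass, move left to (5,0)
Step 6: enter (5,0), '.' pass, move left to (5,-1)
Step 7: at (5,-1) — EXIT via left edge, pos 5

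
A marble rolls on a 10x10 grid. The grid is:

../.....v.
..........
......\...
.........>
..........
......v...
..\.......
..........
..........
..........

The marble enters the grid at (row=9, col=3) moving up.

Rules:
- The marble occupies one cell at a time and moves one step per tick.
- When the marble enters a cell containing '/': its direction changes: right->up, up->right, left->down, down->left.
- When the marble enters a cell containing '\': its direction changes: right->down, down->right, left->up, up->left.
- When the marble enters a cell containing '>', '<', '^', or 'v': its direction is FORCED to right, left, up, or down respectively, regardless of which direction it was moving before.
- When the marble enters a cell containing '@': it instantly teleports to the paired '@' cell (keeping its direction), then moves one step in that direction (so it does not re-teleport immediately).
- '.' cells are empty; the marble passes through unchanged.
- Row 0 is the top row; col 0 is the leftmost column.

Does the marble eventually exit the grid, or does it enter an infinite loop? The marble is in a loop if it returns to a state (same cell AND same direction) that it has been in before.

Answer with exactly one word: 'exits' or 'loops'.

Answer: exits

Derivation:
Step 1: enter (9,3), '.' pass, move up to (8,3)
Step 2: enter (8,3), '.' pass, move up to (7,3)
Step 3: enter (7,3), '.' pass, move up to (6,3)
Step 4: enter (6,3), '.' pass, move up to (5,3)
Step 5: enter (5,3), '.' pass, move up to (4,3)
Step 6: enter (4,3), '.' pass, move up to (3,3)
Step 7: enter (3,3), '.' pass, move up to (2,3)
Step 8: enter (2,3), '.' pass, move up to (1,3)
Step 9: enter (1,3), '.' pass, move up to (0,3)
Step 10: enter (0,3), '.' pass, move up to (-1,3)
Step 11: at (-1,3) — EXIT via top edge, pos 3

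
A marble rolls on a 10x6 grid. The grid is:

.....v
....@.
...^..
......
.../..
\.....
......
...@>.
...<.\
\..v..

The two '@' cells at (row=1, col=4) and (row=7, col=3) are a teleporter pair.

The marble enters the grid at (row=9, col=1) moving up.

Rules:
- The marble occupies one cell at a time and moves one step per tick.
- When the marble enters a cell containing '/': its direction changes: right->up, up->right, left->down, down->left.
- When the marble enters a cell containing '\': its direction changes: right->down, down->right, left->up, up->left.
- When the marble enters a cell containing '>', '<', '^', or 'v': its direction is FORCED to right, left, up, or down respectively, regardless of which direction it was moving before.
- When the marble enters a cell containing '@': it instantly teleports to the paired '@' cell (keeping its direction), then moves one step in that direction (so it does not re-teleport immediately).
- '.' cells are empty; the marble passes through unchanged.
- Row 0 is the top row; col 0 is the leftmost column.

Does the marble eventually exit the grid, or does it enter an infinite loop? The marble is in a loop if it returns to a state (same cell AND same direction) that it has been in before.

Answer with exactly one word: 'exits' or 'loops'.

Answer: exits

Derivation:
Step 1: enter (9,1), '.' pass, move up to (8,1)
Step 2: enter (8,1), '.' pass, move up to (7,1)
Step 3: enter (7,1), '.' pass, move up to (6,1)
Step 4: enter (6,1), '.' pass, move up to (5,1)
Step 5: enter (5,1), '.' pass, move up to (4,1)
Step 6: enter (4,1), '.' pass, move up to (3,1)
Step 7: enter (3,1), '.' pass, move up to (2,1)
Step 8: enter (2,1), '.' pass, move up to (1,1)
Step 9: enter (1,1), '.' pass, move up to (0,1)
Step 10: enter (0,1), '.' pass, move up to (-1,1)
Step 11: at (-1,1) — EXIT via top edge, pos 1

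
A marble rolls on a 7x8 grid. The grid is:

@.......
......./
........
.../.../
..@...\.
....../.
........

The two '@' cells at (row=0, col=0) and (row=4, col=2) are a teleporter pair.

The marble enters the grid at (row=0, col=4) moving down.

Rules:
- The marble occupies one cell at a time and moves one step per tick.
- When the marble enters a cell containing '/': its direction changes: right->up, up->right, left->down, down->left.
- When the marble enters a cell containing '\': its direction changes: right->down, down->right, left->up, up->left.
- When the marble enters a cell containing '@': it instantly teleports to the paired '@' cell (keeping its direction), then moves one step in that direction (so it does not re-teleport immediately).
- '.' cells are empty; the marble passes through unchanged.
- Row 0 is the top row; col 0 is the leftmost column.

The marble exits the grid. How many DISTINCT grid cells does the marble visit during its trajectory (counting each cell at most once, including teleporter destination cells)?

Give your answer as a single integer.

Step 1: enter (0,4), '.' pass, move down to (1,4)
Step 2: enter (1,4), '.' pass, move down to (2,4)
Step 3: enter (2,4), '.' pass, move down to (3,4)
Step 4: enter (3,4), '.' pass, move down to (4,4)
Step 5: enter (4,4), '.' pass, move down to (5,4)
Step 6: enter (5,4), '.' pass, move down to (6,4)
Step 7: enter (6,4), '.' pass, move down to (7,4)
Step 8: at (7,4) — EXIT via bottom edge, pos 4
Distinct cells visited: 7 (path length 7)

Answer: 7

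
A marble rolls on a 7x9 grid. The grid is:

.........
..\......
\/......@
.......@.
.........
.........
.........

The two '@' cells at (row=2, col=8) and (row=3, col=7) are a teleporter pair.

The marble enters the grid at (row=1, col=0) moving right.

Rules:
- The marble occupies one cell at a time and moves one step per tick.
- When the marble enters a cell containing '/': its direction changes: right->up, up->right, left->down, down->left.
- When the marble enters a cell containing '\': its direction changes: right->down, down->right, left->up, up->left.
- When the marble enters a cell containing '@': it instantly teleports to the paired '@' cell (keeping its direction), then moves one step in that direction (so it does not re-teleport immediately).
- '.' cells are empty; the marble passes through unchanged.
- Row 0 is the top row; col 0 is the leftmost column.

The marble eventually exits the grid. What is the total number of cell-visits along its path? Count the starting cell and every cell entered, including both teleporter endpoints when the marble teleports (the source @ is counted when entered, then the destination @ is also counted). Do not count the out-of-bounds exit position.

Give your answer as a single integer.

Answer: 8

Derivation:
Step 1: enter (1,0), '.' pass, move right to (1,1)
Step 2: enter (1,1), '.' pass, move right to (1,2)
Step 3: enter (1,2), '\' deflects right->down, move down to (2,2)
Step 4: enter (2,2), '.' pass, move down to (3,2)
Step 5: enter (3,2), '.' pass, move down to (4,2)
Step 6: enter (4,2), '.' pass, move down to (5,2)
Step 7: enter (5,2), '.' pass, move down to (6,2)
Step 8: enter (6,2), '.' pass, move down to (7,2)
Step 9: at (7,2) — EXIT via bottom edge, pos 2
Path length (cell visits): 8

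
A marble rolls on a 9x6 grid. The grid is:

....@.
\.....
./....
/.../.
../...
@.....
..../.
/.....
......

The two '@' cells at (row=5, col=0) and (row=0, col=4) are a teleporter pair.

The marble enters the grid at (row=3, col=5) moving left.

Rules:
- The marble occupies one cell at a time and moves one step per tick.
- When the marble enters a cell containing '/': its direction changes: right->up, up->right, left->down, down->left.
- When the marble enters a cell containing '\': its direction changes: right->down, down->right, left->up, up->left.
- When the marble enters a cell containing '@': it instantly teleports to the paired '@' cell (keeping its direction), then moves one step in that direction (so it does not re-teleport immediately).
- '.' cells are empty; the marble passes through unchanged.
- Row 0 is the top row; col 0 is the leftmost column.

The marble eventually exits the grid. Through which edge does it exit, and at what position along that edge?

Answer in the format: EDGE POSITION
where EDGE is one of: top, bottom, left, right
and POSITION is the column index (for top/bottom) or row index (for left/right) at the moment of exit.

Step 1: enter (3,5), '.' pass, move left to (3,4)
Step 2: enter (3,4), '/' deflects left->down, move down to (4,4)
Step 3: enter (4,4), '.' pass, move down to (5,4)
Step 4: enter (5,4), '.' pass, move down to (6,4)
Step 5: enter (6,4), '/' deflects down->left, move left to (6,3)
Step 6: enter (6,3), '.' pass, move left to (6,2)
Step 7: enter (6,2), '.' pass, move left to (6,1)
Step 8: enter (6,1), '.' pass, move left to (6,0)
Step 9: enter (6,0), '.' pass, move left to (6,-1)
Step 10: at (6,-1) — EXIT via left edge, pos 6

Answer: left 6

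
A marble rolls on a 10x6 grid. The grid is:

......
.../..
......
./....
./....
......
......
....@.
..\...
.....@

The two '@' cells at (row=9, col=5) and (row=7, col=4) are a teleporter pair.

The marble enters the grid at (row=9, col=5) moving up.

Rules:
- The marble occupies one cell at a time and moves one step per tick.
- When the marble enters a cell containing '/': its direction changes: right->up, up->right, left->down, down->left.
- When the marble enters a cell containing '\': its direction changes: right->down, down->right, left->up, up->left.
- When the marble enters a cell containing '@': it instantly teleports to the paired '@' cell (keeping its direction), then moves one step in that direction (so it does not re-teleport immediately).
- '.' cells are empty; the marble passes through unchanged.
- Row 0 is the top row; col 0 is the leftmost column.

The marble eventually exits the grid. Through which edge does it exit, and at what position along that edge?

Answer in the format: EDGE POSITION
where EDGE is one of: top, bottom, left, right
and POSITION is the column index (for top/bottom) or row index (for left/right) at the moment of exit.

Answer: top 4

Derivation:
Step 1: enter (9,5), '@' teleport (9,5)->(7,4), also enter (7,4), move up to (6,4)
Step 2: enter (6,4), '.' pass, move up to (5,4)
Step 3: enter (5,4), '.' pass, move up to (4,4)
Step 4: enter (4,4), '.' pass, move up to (3,4)
Step 5: enter (3,4), '.' pass, move up to (2,4)
Step 6: enter (2,4), '.' pass, move up to (1,4)
Step 7: enter (1,4), '.' pass, move up to (0,4)
Step 8: enter (0,4), '.' pass, move up to (-1,4)
Step 9: at (-1,4) — EXIT via top edge, pos 4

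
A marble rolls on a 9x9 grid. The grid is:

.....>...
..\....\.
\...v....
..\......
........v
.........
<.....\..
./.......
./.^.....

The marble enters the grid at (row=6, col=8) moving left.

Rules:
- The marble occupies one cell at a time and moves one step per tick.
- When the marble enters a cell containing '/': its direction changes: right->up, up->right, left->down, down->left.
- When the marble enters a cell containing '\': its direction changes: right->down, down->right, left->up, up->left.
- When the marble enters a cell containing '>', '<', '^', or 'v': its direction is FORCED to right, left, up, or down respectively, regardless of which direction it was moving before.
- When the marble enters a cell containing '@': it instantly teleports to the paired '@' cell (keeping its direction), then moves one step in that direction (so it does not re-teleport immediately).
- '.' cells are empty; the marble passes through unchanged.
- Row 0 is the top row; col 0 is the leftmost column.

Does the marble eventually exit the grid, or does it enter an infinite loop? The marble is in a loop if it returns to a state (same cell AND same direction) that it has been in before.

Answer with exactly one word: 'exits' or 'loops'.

Answer: exits

Derivation:
Step 1: enter (6,8), '.' pass, move left to (6,7)
Step 2: enter (6,7), '.' pass, move left to (6,6)
Step 3: enter (6,6), '\' deflects left->up, move up to (5,6)
Step 4: enter (5,6), '.' pass, move up to (4,6)
Step 5: enter (4,6), '.' pass, move up to (3,6)
Step 6: enter (3,6), '.' pass, move up to (2,6)
Step 7: enter (2,6), '.' pass, move up to (1,6)
Step 8: enter (1,6), '.' pass, move up to (0,6)
Step 9: enter (0,6), '.' pass, move up to (-1,6)
Step 10: at (-1,6) — EXIT via top edge, pos 6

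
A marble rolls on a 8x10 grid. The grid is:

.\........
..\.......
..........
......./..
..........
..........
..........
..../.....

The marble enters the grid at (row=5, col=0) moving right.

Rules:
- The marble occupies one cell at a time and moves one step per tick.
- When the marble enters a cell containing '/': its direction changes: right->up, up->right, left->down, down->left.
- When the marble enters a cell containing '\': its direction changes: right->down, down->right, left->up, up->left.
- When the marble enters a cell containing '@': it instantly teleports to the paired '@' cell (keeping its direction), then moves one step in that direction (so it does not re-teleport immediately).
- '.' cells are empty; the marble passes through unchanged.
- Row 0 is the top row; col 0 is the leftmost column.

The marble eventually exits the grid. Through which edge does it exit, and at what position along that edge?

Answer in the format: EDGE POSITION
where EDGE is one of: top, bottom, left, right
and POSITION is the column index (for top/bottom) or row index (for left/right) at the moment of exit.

Answer: right 5

Derivation:
Step 1: enter (5,0), '.' pass, move right to (5,1)
Step 2: enter (5,1), '.' pass, move right to (5,2)
Step 3: enter (5,2), '.' pass, move right to (5,3)
Step 4: enter (5,3), '.' pass, move right to (5,4)
Step 5: enter (5,4), '.' pass, move right to (5,5)
Step 6: enter (5,5), '.' pass, move right to (5,6)
Step 7: enter (5,6), '.' pass, move right to (5,7)
Step 8: enter (5,7), '.' pass, move right to (5,8)
Step 9: enter (5,8), '.' pass, move right to (5,9)
Step 10: enter (5,9), '.' pass, move right to (5,10)
Step 11: at (5,10) — EXIT via right edge, pos 5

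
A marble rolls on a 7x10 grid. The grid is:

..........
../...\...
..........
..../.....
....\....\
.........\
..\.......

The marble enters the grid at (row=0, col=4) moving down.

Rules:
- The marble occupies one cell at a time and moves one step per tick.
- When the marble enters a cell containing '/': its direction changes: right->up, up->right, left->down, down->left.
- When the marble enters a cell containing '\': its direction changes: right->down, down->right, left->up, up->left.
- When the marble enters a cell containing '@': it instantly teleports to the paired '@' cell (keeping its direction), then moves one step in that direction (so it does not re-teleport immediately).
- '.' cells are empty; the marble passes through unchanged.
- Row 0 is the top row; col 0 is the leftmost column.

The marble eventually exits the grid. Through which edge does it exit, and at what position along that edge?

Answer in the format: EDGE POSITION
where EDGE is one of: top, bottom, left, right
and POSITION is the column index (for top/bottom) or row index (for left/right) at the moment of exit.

Answer: left 3

Derivation:
Step 1: enter (0,4), '.' pass, move down to (1,4)
Step 2: enter (1,4), '.' pass, move down to (2,4)
Step 3: enter (2,4), '.' pass, move down to (3,4)
Step 4: enter (3,4), '/' deflects down->left, move left to (3,3)
Step 5: enter (3,3), '.' pass, move left to (3,2)
Step 6: enter (3,2), '.' pass, move left to (3,1)
Step 7: enter (3,1), '.' pass, move left to (3,0)
Step 8: enter (3,0), '.' pass, move left to (3,-1)
Step 9: at (3,-1) — EXIT via left edge, pos 3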